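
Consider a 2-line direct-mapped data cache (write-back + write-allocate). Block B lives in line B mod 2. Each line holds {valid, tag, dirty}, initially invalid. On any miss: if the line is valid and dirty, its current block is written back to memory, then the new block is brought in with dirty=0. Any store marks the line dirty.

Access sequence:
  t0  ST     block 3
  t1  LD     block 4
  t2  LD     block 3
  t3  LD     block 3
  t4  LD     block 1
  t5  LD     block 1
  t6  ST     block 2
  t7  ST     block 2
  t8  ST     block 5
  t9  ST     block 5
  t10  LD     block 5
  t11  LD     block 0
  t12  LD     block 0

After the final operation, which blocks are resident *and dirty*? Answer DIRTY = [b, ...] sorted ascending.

DIRTY = [5]

0: W B3 → L1 miss [D]
1: R B4 → L0 miss [-]
2: R B3 → L1 hit [D]
3: R B3 → L1 hit [D]
4: R B1 → L1 miss wb→B3 [-]
5: R B1 → L1 hit [-]
6: W B2 → L0 miss [D]
7: W B2 → L0 hit [D]
8: W B5 → L1 miss [D]
9: W B5 → L1 hit [D]
10: R B5 → L1 hit [D]
11: R B0 → L0 miss wb→B2 [-]
12: R B0 → L0 hit [-]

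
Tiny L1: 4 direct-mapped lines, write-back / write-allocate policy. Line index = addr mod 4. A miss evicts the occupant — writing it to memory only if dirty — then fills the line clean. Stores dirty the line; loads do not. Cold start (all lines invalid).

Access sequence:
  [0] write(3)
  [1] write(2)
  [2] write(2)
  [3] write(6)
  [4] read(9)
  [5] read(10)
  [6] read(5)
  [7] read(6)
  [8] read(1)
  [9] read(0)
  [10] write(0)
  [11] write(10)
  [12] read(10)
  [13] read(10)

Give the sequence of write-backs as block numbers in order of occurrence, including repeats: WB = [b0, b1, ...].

WB = [2, 6]

0: W B3 -> L3 miss  d=D]
1: W B2 -> L2 miss  d=D]
2: W B2 -> L2 hit  d=D]
3: W B6 -> L2 miss wb->B2  d=D]
4: R B9 -> L1 miss  d=-]
5: R B10 -> L2 miss wb->B6  d=-]
6: R B5 -> L1 miss  d=-]
7: R B6 -> L2 miss  d=-]
8: R B1 -> L1 miss  d=-]
9: R B0 -> L0 miss  d=-]
10: W B0 -> L0 hit  d=D]
11: W B10 -> L2 miss  d=D]
12: R B10 -> L2 hit  d=D]
13: R B10 -> L2 hit  d=D]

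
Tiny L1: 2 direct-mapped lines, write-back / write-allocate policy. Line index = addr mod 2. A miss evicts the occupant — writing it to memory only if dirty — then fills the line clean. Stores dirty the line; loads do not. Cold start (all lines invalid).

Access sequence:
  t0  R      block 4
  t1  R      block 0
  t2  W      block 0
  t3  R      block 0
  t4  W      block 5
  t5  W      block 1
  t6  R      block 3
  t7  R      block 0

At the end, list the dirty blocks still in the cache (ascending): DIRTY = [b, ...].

DIRTY = [0]

0: R B4 -> L0 miss  d=-]
1: R B0 -> L0 miss  d=-]
2: W B0 -> L0 hit  d=D]
3: R B0 -> L0 hit  d=D]
4: W B5 -> L1 miss  d=D]
5: W B1 -> L1 miss wb->B5  d=D]
6: R B3 -> L1 miss wb->B1  d=-]
7: R B0 -> L0 hit  d=D]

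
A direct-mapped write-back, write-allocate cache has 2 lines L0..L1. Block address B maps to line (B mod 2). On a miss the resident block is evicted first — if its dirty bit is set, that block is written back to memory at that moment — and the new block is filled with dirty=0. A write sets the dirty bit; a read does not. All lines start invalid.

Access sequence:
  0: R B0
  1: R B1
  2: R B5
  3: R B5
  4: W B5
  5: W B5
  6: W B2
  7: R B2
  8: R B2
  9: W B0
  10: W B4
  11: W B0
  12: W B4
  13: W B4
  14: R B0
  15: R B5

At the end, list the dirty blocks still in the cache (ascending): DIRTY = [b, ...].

DIRTY = [5]

0: R B0 -> L0 miss  d=-]
1: R B1 -> L1 miss  d=-]
2: R B5 -> L1 miss  d=-]
3: R B5 -> L1 hit  d=-]
4: W B5 -> L1 hit  d=D]
5: W B5 -> L1 hit  d=D]
6: W B2 -> L0 miss  d=D]
7: R B2 -> L0 hit  d=D]
8: R B2 -> L0 hit  d=D]
9: W B0 -> L0 miss wb->B2  d=D]
10: W B4 -> L0 miss wb->B0  d=D]
11: W B0 -> L0 miss wb->B4  d=D]
12: W B4 -> L0 miss wb->B0  d=D]
13: W B4 -> L0 hit  d=D]
14: R B0 -> L0 miss wb->B4  d=-]
15: R B5 -> L1 hit  d=D]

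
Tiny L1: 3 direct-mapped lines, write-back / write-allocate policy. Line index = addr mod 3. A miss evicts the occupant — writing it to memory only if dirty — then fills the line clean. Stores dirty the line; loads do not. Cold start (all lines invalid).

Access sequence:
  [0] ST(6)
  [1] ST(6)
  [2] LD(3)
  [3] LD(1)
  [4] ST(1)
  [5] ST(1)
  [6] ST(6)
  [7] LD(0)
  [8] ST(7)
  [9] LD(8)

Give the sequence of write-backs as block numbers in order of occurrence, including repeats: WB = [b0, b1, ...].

WB = [6, 6, 1]

  0 | W B6 → L0 miss [D]
  1 | W B6 → L0 hit [D]
  2 | R B3 → L0 miss wb→B6 [-]
  3 | R B1 → L1 miss [-]
  4 | W B1 → L1 hit [D]
  5 | W B1 → L1 hit [D]
  6 | W B6 → L0 miss [D]
  7 | R B0 → L0 miss wb→B6 [-]
  8 | W B7 → L1 miss wb→B1 [D]
  9 | R B8 → L2 miss [-]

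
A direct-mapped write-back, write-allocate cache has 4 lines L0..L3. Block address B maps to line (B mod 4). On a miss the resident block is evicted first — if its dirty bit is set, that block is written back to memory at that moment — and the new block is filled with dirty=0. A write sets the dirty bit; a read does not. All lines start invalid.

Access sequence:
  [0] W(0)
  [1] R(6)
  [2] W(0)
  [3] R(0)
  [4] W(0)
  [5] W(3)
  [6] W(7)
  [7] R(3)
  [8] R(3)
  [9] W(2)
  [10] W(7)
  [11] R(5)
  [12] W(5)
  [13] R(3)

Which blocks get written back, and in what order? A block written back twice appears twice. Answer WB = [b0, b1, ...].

WB = [3, 7, 7]

  0 | W B0 → L0 miss [D]
  1 | R B6 → L2 miss [-]
  2 | W B0 → L0 hit [D]
  3 | R B0 → L0 hit [D]
  4 | W B0 → L0 hit [D]
  5 | W B3 → L3 miss [D]
  6 | W B7 → L3 miss wb→B3 [D]
  7 | R B3 → L3 miss wb→B7 [-]
  8 | R B3 → L3 hit [-]
  9 | W B2 → L2 miss [D]
  10 | W B7 → L3 miss [D]
  11 | R B5 → L1 miss [-]
  12 | W B5 → L1 hit [D]
  13 | R B3 → L3 miss wb→B7 [-]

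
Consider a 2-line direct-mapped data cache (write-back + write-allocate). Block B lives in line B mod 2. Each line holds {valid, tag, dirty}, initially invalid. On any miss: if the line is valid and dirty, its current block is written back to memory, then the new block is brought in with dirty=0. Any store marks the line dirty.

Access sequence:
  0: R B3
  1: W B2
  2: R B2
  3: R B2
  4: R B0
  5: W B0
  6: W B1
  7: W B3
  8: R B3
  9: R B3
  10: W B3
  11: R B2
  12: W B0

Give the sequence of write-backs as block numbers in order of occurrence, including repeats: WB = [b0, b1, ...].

  0 | R B3 → L1 miss [-]
  1 | W B2 → L0 miss [D]
  2 | R B2 → L0 hit [D]
  3 | R B2 → L0 hit [D]
  4 | R B0 → L0 miss wb→B2 [-]
  5 | W B0 → L0 hit [D]
  6 | W B1 → L1 miss [D]
  7 | W B3 → L1 miss wb→B1 [D]
  8 | R B3 → L1 hit [D]
  9 | R B3 → L1 hit [D]
  10 | W B3 → L1 hit [D]
  11 | R B2 → L0 miss wb→B0 [-]
  12 | W B0 → L0 miss [D]

WB = [2, 1, 0]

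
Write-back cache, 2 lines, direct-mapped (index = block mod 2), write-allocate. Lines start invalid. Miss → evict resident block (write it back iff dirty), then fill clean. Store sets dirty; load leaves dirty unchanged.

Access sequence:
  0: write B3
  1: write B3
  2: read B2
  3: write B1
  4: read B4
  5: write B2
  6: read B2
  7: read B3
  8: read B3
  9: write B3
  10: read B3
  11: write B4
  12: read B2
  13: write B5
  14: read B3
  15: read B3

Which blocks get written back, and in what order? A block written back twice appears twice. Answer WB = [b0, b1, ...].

WB = [3, 1, 2, 4, 3, 5]

0: W B3 → L1 miss [D]
1: W B3 → L1 hit [D]
2: R B2 → L0 miss [-]
3: W B1 → L1 miss wb→B3 [D]
4: R B4 → L0 miss [-]
5: W B2 → L0 miss [D]
6: R B2 → L0 hit [D]
7: R B3 → L1 miss wb→B1 [-]
8: R B3 → L1 hit [-]
9: W B3 → L1 hit [D]
10: R B3 → L1 hit [D]
11: W B4 → L0 miss wb→B2 [D]
12: R B2 → L0 miss wb→B4 [-]
13: W B5 → L1 miss wb→B3 [D]
14: R B3 → L1 miss wb→B5 [-]
15: R B3 → L1 hit [-]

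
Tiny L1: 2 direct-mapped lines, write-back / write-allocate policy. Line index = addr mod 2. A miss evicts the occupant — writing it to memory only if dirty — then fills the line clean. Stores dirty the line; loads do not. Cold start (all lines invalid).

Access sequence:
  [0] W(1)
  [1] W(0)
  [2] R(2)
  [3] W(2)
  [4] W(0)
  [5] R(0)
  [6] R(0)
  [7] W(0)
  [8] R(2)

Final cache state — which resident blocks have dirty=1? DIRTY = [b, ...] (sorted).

DIRTY = [1]

0: W B1 -> L1 miss  d=D]
1: W B0 -> L0 miss  d=D]
2: R B2 -> L0 miss wb->B0  d=-]
3: W B2 -> L0 hit  d=D]
4: W B0 -> L0 miss wb->B2  d=D]
5: R B0 -> L0 hit  d=D]
6: R B0 -> L0 hit  d=D]
7: W B0 -> L0 hit  d=D]
8: R B2 -> L0 miss wb->B0  d=-]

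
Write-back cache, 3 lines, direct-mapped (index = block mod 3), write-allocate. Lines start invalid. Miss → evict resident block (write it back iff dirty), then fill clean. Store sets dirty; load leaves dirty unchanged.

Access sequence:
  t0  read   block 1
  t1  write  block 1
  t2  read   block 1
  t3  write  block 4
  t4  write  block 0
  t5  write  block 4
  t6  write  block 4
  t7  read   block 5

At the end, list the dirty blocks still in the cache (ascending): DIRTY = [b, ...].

DIRTY = [0, 4]

0: R B1 -> L1 miss  d=-]
1: W B1 -> L1 hit  d=D]
2: R B1 -> L1 hit  d=D]
3: W B4 -> L1 miss wb->B1  d=D]
4: W B0 -> L0 miss  d=D]
5: W B4 -> L1 hit  d=D]
6: W B4 -> L1 hit  d=D]
7: R B5 -> L2 miss  d=-]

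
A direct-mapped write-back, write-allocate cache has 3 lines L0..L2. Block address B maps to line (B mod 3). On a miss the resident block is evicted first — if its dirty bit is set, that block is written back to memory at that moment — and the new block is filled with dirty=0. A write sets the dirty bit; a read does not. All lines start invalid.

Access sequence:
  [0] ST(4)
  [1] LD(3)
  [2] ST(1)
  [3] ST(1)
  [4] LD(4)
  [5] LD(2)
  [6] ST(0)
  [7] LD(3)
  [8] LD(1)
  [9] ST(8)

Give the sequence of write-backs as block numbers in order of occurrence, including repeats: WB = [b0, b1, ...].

  0 | W B4 → L1 miss [D]
  1 | R B3 → L0 miss [-]
  2 | W B1 → L1 miss wb→B4 [D]
  3 | W B1 → L1 hit [D]
  4 | R B4 → L1 miss wb→B1 [-]
  5 | R B2 → L2 miss [-]
  6 | W B0 → L0 miss [D]
  7 | R B3 → L0 miss wb→B0 [-]
  8 | R B1 → L1 miss [-]
  9 | W B8 → L2 miss [D]

WB = [4, 1, 0]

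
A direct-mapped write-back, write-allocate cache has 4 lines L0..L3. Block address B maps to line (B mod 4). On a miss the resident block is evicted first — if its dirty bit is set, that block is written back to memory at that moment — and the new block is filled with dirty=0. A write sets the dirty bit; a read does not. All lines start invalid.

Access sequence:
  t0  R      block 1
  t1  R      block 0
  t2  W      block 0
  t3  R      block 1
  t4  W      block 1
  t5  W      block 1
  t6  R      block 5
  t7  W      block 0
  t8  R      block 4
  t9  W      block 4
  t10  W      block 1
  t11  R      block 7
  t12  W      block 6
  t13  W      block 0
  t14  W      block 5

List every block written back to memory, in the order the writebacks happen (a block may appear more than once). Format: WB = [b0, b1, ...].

WB = [1, 0, 4, 1]

0: R B1 → L1 miss [-]
1: R B0 → L0 miss [-]
2: W B0 → L0 hit [D]
3: R B1 → L1 hit [-]
4: W B1 → L1 hit [D]
5: W B1 → L1 hit [D]
6: R B5 → L1 miss wb→B1 [-]
7: W B0 → L0 hit [D]
8: R B4 → L0 miss wb→B0 [-]
9: W B4 → L0 hit [D]
10: W B1 → L1 miss [D]
11: R B7 → L3 miss [-]
12: W B6 → L2 miss [D]
13: W B0 → L0 miss wb→B4 [D]
14: W B5 → L1 miss wb→B1 [D]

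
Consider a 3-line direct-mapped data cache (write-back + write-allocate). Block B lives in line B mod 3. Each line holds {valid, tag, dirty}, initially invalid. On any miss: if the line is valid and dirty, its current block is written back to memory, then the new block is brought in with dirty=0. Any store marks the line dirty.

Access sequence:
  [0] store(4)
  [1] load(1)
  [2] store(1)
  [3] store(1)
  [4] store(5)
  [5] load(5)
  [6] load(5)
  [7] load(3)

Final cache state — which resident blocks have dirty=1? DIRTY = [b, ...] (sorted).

DIRTY = [1, 5]

  0 | W B4 → L1 miss [D]
  1 | R B1 → L1 miss wb→B4 [-]
  2 | W B1 → L1 hit [D]
  3 | W B1 → L1 hit [D]
  4 | W B5 → L2 miss [D]
  5 | R B5 → L2 hit [D]
  6 | R B5 → L2 hit [D]
  7 | R B3 → L0 miss [-]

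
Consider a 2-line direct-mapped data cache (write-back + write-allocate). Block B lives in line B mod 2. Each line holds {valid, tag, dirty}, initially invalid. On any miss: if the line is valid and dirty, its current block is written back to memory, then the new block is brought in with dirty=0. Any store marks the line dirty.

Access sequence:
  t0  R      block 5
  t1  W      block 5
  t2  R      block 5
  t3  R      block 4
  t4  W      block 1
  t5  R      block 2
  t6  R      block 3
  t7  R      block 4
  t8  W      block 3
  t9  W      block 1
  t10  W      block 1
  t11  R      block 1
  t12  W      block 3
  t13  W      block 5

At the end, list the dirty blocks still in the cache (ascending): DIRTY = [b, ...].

  0 | R B5 → L1 miss [-]
  1 | W B5 → L1 hit [D]
  2 | R B5 → L1 hit [D]
  3 | R B4 → L0 miss [-]
  4 | W B1 → L1 miss wb→B5 [D]
  5 | R B2 → L0 miss [-]
  6 | R B3 → L1 miss wb→B1 [-]
  7 | R B4 → L0 miss [-]
  8 | W B3 → L1 hit [D]
  9 | W B1 → L1 miss wb→B3 [D]
  10 | W B1 → L1 hit [D]
  11 | R B1 → L1 hit [D]
  12 | W B3 → L1 miss wb→B1 [D]
  13 | W B5 → L1 miss wb→B3 [D]

DIRTY = [5]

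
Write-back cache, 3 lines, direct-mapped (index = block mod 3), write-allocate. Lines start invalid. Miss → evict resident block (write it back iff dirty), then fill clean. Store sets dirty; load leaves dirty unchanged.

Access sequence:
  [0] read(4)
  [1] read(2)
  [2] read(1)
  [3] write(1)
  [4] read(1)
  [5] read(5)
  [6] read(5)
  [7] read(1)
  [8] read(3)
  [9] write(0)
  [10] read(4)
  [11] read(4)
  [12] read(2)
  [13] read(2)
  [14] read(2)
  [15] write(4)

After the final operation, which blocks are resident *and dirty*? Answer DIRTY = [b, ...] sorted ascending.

DIRTY = [0, 4]

0: R B4 -> L1 miss  d=-]
1: R B2 -> L2 miss  d=-]
2: R B1 -> L1 miss  d=-]
3: W B1 -> L1 hit  d=D]
4: R B1 -> L1 hit  d=D]
5: R B5 -> L2 miss  d=-]
6: R B5 -> L2 hit  d=-]
7: R B1 -> L1 hit  d=D]
8: R B3 -> L0 miss  d=-]
9: W B0 -> L0 miss  d=D]
10: R B4 -> L1 miss wb->B1  d=-]
11: R B4 -> L1 hit  d=-]
12: R B2 -> L2 miss  d=-]
13: R B2 -> L2 hit  d=-]
14: R B2 -> L2 hit  d=-]
15: W B4 -> L1 hit  d=D]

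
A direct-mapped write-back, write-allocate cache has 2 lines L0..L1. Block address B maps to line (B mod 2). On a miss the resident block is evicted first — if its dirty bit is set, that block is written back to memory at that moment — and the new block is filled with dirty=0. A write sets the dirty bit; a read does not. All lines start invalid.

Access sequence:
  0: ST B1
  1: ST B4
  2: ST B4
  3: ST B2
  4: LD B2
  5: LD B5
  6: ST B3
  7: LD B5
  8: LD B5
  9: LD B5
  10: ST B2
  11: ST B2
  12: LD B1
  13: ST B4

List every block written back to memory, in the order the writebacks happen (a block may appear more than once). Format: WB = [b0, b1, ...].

0: W B1 -> L1 miss  d=D]
1: W B4 -> L0 miss  d=D]
2: W B4 -> L0 hit  d=D]
3: W B2 -> L0 miss wb->B4  d=D]
4: R B2 -> L0 hit  d=D]
5: R B5 -> L1 miss wb->B1  d=-]
6: W B3 -> L1 miss  d=D]
7: R B5 -> L1 miss wb->B3  d=-]
8: R B5 -> L1 hit  d=-]
9: R B5 -> L1 hit  d=-]
10: W B2 -> L0 hit  d=D]
11: W B2 -> L0 hit  d=D]
12: R B1 -> L1 miss  d=-]
13: W B4 -> L0 miss wb->B2  d=D]

WB = [4, 1, 3, 2]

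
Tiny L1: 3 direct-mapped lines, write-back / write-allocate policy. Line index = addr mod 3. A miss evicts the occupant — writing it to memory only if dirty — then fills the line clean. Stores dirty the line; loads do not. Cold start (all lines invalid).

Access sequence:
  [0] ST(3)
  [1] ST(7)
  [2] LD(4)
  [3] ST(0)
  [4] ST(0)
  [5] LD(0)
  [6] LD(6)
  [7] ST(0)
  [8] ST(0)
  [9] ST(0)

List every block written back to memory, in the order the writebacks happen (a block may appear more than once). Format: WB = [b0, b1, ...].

0: W B3 → L0 miss [D]
1: W B7 → L1 miss [D]
2: R B4 → L1 miss wb→B7 [-]
3: W B0 → L0 miss wb→B3 [D]
4: W B0 → L0 hit [D]
5: R B0 → L0 hit [D]
6: R B6 → L0 miss wb→B0 [-]
7: W B0 → L0 miss [D]
8: W B0 → L0 hit [D]
9: W B0 → L0 hit [D]

WB = [7, 3, 0]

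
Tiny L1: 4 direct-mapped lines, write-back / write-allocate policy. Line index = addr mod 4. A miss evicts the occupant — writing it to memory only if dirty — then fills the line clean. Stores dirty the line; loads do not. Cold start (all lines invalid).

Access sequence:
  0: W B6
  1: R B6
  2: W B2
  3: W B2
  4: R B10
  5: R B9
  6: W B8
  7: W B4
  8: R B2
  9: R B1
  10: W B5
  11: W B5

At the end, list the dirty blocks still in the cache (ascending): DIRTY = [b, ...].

0: W B6 -> L2 miss  d=D]
1: R B6 -> L2 hit  d=D]
2: W B2 -> L2 miss wb->B6  d=D]
3: W B2 -> L2 hit  d=D]
4: R B10 -> L2 miss wb->B2  d=-]
5: R B9 -> L1 miss  d=-]
6: W B8 -> L0 miss  d=D]
7: W B4 -> L0 miss wb->B8  d=D]
8: R B2 -> L2 miss  d=-]
9: R B1 -> L1 miss  d=-]
10: W B5 -> L1 miss  d=D]
11: W B5 -> L1 hit  d=D]

DIRTY = [4, 5]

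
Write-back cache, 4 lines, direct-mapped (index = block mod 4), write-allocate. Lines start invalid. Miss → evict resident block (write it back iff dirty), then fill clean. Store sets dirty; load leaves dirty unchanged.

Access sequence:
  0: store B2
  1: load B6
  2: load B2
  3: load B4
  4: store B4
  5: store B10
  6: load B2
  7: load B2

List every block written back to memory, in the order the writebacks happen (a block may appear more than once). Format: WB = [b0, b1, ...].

WB = [2, 10]

  0 | W B2 → L2 miss [D]
  1 | R B6 → L2 miss wb→B2 [-]
  2 | R B2 → L2 miss [-]
  3 | R B4 → L0 miss [-]
  4 | W B4 → L0 hit [D]
  5 | W B10 → L2 miss [D]
  6 | R B2 → L2 miss wb→B10 [-]
  7 | R B2 → L2 hit [-]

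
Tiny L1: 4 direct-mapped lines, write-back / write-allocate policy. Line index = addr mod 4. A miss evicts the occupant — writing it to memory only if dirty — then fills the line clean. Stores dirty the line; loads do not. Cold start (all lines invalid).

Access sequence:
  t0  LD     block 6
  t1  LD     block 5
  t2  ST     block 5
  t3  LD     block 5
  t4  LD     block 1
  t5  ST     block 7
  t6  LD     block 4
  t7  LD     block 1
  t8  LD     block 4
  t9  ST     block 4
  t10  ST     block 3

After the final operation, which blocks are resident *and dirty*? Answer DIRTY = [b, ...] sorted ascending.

0: R B6 -> L2 miss  d=-]
1: R B5 -> L1 miss  d=-]
2: W B5 -> L1 hit  d=D]
3: R B5 -> L1 hit  d=D]
4: R B1 -> L1 miss wb->B5  d=-]
5: W B7 -> L3 miss  d=D]
6: R B4 -> L0 miss  d=-]
7: R B1 -> L1 hit  d=-]
8: R B4 -> L0 hit  d=-]
9: W B4 -> L0 hit  d=D]
10: W B3 -> L3 miss wb->B7  d=D]

DIRTY = [3, 4]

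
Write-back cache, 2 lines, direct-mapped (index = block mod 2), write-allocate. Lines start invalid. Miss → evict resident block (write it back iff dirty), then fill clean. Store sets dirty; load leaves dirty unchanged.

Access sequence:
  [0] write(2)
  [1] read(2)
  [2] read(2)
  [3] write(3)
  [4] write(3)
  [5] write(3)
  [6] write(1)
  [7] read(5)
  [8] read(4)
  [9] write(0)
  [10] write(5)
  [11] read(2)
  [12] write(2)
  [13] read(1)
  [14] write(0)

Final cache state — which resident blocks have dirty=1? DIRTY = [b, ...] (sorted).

DIRTY = [0]

  0 | W B2 → L0 miss [D]
  1 | R B2 → L0 hit [D]
  2 | R B2 → L0 hit [D]
  3 | W B3 → L1 miss [D]
  4 | W B3 → L1 hit [D]
  5 | W B3 → L1 hit [D]
  6 | W B1 → L1 miss wb→B3 [D]
  7 | R B5 → L1 miss wb→B1 [-]
  8 | R B4 → L0 miss wb→B2 [-]
  9 | W B0 → L0 miss [D]
  10 | W B5 → L1 hit [D]
  11 | R B2 → L0 miss wb→B0 [-]
  12 | W B2 → L0 hit [D]
  13 | R B1 → L1 miss wb→B5 [-]
  14 | W B0 → L0 miss wb→B2 [D]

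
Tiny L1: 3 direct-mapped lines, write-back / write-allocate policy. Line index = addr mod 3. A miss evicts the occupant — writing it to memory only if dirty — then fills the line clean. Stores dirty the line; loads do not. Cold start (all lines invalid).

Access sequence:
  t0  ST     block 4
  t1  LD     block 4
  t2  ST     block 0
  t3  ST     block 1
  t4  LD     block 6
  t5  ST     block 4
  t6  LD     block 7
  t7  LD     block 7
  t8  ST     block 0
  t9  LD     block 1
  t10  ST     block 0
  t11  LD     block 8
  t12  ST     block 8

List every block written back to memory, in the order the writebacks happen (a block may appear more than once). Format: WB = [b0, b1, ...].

  0 | W B4 → L1 miss [D]
  1 | R B4 → L1 hit [D]
  2 | W B0 → L0 miss [D]
  3 | W B1 → L1 miss wb→B4 [D]
  4 | R B6 → L0 miss wb→B0 [-]
  5 | W B4 → L1 miss wb→B1 [D]
  6 | R B7 → L1 miss wb→B4 [-]
  7 | R B7 → L1 hit [-]
  8 | W B0 → L0 miss [D]
  9 | R B1 → L1 miss [-]
  10 | W B0 → L0 hit [D]
  11 | R B8 → L2 miss [-]
  12 | W B8 → L2 hit [D]

WB = [4, 0, 1, 4]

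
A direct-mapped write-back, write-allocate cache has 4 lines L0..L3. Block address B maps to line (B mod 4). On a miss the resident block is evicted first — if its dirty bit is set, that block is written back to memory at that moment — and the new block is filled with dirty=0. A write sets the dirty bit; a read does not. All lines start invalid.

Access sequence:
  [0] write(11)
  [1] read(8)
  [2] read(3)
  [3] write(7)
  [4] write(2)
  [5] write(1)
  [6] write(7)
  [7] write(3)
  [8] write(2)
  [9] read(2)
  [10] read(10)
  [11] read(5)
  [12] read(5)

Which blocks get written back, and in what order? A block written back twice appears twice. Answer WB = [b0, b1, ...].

0: W B11 -> L3 miss  d=D]
1: R B8 -> L0 miss  d=-]
2: R B3 -> L3 miss wb->B11  d=-]
3: W B7 -> L3 miss  d=D]
4: W B2 -> L2 miss  d=D]
5: W B1 -> L1 miss  d=D]
6: W B7 -> L3 hit  d=D]
7: W B3 -> L3 miss wb->B7  d=D]
8: W B2 -> L2 hit  d=D]
9: R B2 -> L2 hit  d=D]
10: R B10 -> L2 miss wb->B2  d=-]
11: R B5 -> L1 miss wb->B1  d=-]
12: R B5 -> L1 hit  d=-]

WB = [11, 7, 2, 1]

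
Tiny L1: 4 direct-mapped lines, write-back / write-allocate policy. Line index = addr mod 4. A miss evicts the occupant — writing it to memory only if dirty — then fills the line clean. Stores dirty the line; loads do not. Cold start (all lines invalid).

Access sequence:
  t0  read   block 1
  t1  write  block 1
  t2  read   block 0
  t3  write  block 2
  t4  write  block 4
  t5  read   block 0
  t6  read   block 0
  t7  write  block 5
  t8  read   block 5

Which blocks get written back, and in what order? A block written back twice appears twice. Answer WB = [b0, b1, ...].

WB = [4, 1]

0: R B1 -> L1 miss  d=-]
1: W B1 -> L1 hit  d=D]
2: R B0 -> L0 miss  d=-]
3: W B2 -> L2 miss  d=D]
4: W B4 -> L0 miss  d=D]
5: R B0 -> L0 miss wb->B4  d=-]
6: R B0 -> L0 hit  d=-]
7: W B5 -> L1 miss wb->B1  d=D]
8: R B5 -> L1 hit  d=D]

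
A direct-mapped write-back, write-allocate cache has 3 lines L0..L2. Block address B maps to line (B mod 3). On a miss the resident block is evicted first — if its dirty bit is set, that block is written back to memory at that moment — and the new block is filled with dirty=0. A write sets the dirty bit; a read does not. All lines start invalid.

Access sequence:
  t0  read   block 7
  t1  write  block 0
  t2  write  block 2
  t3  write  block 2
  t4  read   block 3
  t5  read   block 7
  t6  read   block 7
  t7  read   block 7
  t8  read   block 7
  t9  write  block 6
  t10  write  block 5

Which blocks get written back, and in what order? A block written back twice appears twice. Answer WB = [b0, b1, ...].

WB = [0, 2]

0: R B7 → L1 miss [-]
1: W B0 → L0 miss [D]
2: W B2 → L2 miss [D]
3: W B2 → L2 hit [D]
4: R B3 → L0 miss wb→B0 [-]
5: R B7 → L1 hit [-]
6: R B7 → L1 hit [-]
7: R B7 → L1 hit [-]
8: R B7 → L1 hit [-]
9: W B6 → L0 miss [D]
10: W B5 → L2 miss wb→B2 [D]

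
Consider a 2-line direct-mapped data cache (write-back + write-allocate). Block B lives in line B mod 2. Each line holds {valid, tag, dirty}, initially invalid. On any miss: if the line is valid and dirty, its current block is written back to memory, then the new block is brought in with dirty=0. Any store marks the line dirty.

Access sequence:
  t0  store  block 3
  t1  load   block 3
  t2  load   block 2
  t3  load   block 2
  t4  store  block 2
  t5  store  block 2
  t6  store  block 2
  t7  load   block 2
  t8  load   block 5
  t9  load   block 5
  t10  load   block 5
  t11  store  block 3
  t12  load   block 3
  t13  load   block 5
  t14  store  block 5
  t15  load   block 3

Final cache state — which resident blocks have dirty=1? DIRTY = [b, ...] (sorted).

DIRTY = [2]

0: W B3 → L1 miss [D]
1: R B3 → L1 hit [D]
2: R B2 → L0 miss [-]
3: R B2 → L0 hit [-]
4: W B2 → L0 hit [D]
5: W B2 → L0 hit [D]
6: W B2 → L0 hit [D]
7: R B2 → L0 hit [D]
8: R B5 → L1 miss wb→B3 [-]
9: R B5 → L1 hit [-]
10: R B5 → L1 hit [-]
11: W B3 → L1 miss [D]
12: R B3 → L1 hit [D]
13: R B5 → L1 miss wb→B3 [-]
14: W B5 → L1 hit [D]
15: R B3 → L1 miss wb→B5 [-]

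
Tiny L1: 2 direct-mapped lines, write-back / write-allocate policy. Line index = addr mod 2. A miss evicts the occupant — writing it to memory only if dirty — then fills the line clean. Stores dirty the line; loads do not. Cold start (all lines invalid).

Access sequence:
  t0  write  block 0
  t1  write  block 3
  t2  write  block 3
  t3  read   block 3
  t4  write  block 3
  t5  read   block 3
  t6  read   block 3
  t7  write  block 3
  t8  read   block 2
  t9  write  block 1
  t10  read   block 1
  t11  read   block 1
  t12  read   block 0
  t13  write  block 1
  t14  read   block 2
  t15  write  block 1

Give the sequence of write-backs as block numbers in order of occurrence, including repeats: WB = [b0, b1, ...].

0: W B0 → L0 miss [D]
1: W B3 → L1 miss [D]
2: W B3 → L1 hit [D]
3: R B3 → L1 hit [D]
4: W B3 → L1 hit [D]
5: R B3 → L1 hit [D]
6: R B3 → L1 hit [D]
7: W B3 → L1 hit [D]
8: R B2 → L0 miss wb→B0 [-]
9: W B1 → L1 miss wb→B3 [D]
10: R B1 → L1 hit [D]
11: R B1 → L1 hit [D]
12: R B0 → L0 miss [-]
13: W B1 → L1 hit [D]
14: R B2 → L0 miss [-]
15: W B1 → L1 hit [D]

WB = [0, 3]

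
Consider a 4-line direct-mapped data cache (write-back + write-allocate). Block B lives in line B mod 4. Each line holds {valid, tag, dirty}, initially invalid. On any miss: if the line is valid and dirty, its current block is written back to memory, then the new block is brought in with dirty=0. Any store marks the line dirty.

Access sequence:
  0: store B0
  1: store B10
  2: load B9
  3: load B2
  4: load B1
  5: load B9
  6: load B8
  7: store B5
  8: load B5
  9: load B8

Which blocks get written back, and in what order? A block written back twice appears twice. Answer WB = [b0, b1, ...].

WB = [10, 0]

  0 | W B0 → L0 miss [D]
  1 | W B10 → L2 miss [D]
  2 | R B9 → L1 miss [-]
  3 | R B2 → L2 miss wb→B10 [-]
  4 | R B1 → L1 miss [-]
  5 | R B9 → L1 miss [-]
  6 | R B8 → L0 miss wb→B0 [-]
  7 | W B5 → L1 miss [D]
  8 | R B5 → L1 hit [D]
  9 | R B8 → L0 hit [-]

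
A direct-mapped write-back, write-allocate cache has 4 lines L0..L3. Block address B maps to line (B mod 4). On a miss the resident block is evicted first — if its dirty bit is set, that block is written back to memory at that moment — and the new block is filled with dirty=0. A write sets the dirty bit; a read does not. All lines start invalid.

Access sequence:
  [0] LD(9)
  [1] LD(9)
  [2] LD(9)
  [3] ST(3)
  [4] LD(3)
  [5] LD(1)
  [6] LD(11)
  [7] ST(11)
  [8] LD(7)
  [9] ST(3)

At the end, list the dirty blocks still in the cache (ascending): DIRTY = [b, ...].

DIRTY = [3]

0: R B9 -> L1 miss  d=-]
1: R B9 -> L1 hit  d=-]
2: R B9 -> L1 hit  d=-]
3: W B3 -> L3 miss  d=D]
4: R B3 -> L3 hit  d=D]
5: R B1 -> L1 miss  d=-]
6: R B11 -> L3 miss wb->B3  d=-]
7: W B11 -> L3 hit  d=D]
8: R B7 -> L3 miss wb->B11  d=-]
9: W B3 -> L3 miss  d=D]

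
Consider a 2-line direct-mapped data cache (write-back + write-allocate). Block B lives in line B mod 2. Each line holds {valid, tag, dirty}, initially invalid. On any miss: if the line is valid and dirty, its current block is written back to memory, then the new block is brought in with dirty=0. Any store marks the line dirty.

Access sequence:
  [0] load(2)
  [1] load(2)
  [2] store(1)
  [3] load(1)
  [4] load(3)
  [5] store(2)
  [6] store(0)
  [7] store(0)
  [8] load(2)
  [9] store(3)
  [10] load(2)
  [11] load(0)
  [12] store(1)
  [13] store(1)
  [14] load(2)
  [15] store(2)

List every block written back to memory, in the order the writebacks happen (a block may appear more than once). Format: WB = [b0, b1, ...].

0: R B2 → L0 miss [-]
1: R B2 → L0 hit [-]
2: W B1 → L1 miss [D]
3: R B1 → L1 hit [D]
4: R B3 → L1 miss wb→B1 [-]
5: W B2 → L0 hit [D]
6: W B0 → L0 miss wb→B2 [D]
7: W B0 → L0 hit [D]
8: R B2 → L0 miss wb→B0 [-]
9: W B3 → L1 hit [D]
10: R B2 → L0 hit [-]
11: R B0 → L0 miss [-]
12: W B1 → L1 miss wb→B3 [D]
13: W B1 → L1 hit [D]
14: R B2 → L0 miss [-]
15: W B2 → L0 hit [D]

WB = [1, 2, 0, 3]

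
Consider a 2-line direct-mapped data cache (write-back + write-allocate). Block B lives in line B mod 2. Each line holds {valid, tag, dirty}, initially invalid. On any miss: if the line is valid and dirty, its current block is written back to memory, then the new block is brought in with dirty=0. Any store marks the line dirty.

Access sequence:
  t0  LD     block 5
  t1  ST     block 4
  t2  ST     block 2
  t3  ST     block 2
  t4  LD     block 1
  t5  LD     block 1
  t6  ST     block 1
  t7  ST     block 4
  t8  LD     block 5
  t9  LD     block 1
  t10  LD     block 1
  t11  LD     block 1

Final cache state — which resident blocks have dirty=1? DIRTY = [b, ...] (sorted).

0: R B5 → L1 miss [-]
1: W B4 → L0 miss [D]
2: W B2 → L0 miss wb→B4 [D]
3: W B2 → L0 hit [D]
4: R B1 → L1 miss [-]
5: R B1 → L1 hit [-]
6: W B1 → L1 hit [D]
7: W B4 → L0 miss wb→B2 [D]
8: R B5 → L1 miss wb→B1 [-]
9: R B1 → L1 miss [-]
10: R B1 → L1 hit [-]
11: R B1 → L1 hit [-]

DIRTY = [4]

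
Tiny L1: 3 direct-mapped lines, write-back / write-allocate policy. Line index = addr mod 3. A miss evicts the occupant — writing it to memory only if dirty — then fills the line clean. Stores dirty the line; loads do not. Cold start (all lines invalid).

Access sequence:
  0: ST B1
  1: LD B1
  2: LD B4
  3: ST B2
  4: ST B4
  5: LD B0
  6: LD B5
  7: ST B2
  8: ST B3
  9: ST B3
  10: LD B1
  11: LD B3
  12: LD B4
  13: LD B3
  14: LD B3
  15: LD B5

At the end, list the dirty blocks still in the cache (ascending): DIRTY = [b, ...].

DIRTY = [3]

0: W B1 -> L1 miss  d=D]
1: R B1 -> L1 hit  d=D]
2: R B4 -> L1 miss wb->B1  d=-]
3: W B2 -> L2 miss  d=D]
4: W B4 -> L1 hit  d=D]
5: R B0 -> L0 miss  d=-]
6: R B5 -> L2 miss wb->B2  d=-]
7: W B2 -> L2 miss  d=D]
8: W B3 -> L0 miss  d=D]
9: W B3 -> L0 hit  d=D]
10: R B1 -> L1 miss wb->B4  d=-]
11: R B3 -> L0 hit  d=D]
12: R B4 -> L1 miss  d=-]
13: R B3 -> L0 hit  d=D]
14: R B3 -> L0 hit  d=D]
15: R B5 -> L2 miss wb->B2  d=-]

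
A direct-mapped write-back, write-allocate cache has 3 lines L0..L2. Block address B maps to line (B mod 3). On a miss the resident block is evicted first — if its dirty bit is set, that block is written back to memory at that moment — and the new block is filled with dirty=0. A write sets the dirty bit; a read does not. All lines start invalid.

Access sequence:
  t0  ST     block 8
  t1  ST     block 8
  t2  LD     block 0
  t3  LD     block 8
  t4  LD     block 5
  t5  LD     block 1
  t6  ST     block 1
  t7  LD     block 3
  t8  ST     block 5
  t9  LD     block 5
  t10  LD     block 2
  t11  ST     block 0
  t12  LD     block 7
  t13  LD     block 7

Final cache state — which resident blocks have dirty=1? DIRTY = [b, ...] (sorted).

DIRTY = [0]

0: W B8 → L2 miss [D]
1: W B8 → L2 hit [D]
2: R B0 → L0 miss [-]
3: R B8 → L2 hit [D]
4: R B5 → L2 miss wb→B8 [-]
5: R B1 → L1 miss [-]
6: W B1 → L1 hit [D]
7: R B3 → L0 miss [-]
8: W B5 → L2 hit [D]
9: R B5 → L2 hit [D]
10: R B2 → L2 miss wb→B5 [-]
11: W B0 → L0 miss [D]
12: R B7 → L1 miss wb→B1 [-]
13: R B7 → L1 hit [-]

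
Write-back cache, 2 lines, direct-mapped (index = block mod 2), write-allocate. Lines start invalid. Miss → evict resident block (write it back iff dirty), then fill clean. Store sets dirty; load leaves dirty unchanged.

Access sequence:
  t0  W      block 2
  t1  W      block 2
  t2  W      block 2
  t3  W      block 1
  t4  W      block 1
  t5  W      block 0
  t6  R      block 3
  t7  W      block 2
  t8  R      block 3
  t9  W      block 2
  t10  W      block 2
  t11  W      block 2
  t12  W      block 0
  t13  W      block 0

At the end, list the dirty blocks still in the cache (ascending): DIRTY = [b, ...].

0: W B2 → L0 miss [D]
1: W B2 → L0 hit [D]
2: W B2 → L0 hit [D]
3: W B1 → L1 miss [D]
4: W B1 → L1 hit [D]
5: W B0 → L0 miss wb→B2 [D]
6: R B3 → L1 miss wb→B1 [-]
7: W B2 → L0 miss wb→B0 [D]
8: R B3 → L1 hit [-]
9: W B2 → L0 hit [D]
10: W B2 → L0 hit [D]
11: W B2 → L0 hit [D]
12: W B0 → L0 miss wb→B2 [D]
13: W B0 → L0 hit [D]

DIRTY = [0]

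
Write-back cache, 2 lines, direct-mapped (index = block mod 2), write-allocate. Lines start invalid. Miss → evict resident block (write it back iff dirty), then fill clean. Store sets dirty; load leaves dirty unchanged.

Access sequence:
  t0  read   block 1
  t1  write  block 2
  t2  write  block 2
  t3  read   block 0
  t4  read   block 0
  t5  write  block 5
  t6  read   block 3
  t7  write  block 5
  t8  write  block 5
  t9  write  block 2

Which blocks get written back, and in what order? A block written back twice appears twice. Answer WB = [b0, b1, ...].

WB = [2, 5]

0: R B1 → L1 miss [-]
1: W B2 → L0 miss [D]
2: W B2 → L0 hit [D]
3: R B0 → L0 miss wb→B2 [-]
4: R B0 → L0 hit [-]
5: W B5 → L1 miss [D]
6: R B3 → L1 miss wb→B5 [-]
7: W B5 → L1 miss [D]
8: W B5 → L1 hit [D]
9: W B2 → L0 miss [D]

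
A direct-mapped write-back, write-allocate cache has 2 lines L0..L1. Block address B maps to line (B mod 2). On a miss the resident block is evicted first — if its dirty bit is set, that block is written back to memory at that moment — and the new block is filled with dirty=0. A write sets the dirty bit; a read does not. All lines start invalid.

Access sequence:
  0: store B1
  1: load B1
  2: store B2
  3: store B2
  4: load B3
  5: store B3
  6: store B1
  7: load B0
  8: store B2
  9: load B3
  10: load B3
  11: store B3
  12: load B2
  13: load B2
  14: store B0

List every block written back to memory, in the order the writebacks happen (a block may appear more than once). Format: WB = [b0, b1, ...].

WB = [1, 3, 2, 1, 2]

0: W B1 → L1 miss [D]
1: R B1 → L1 hit [D]
2: W B2 → L0 miss [D]
3: W B2 → L0 hit [D]
4: R B3 → L1 miss wb→B1 [-]
5: W B3 → L1 hit [D]
6: W B1 → L1 miss wb→B3 [D]
7: R B0 → L0 miss wb→B2 [-]
8: W B2 → L0 miss [D]
9: R B3 → L1 miss wb→B1 [-]
10: R B3 → L1 hit [-]
11: W B3 → L1 hit [D]
12: R B2 → L0 hit [D]
13: R B2 → L0 hit [D]
14: W B0 → L0 miss wb→B2 [D]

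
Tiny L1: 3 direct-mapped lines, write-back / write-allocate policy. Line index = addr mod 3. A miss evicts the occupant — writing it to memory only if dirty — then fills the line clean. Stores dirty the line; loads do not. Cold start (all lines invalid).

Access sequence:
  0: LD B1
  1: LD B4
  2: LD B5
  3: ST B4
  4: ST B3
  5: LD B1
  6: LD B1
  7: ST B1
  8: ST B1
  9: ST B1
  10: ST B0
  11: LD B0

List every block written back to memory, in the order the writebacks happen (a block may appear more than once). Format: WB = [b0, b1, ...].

WB = [4, 3]

0: R B1 → L1 miss [-]
1: R B4 → L1 miss [-]
2: R B5 → L2 miss [-]
3: W B4 → L1 hit [D]
4: W B3 → L0 miss [D]
5: R B1 → L1 miss wb→B4 [-]
6: R B1 → L1 hit [-]
7: W B1 → L1 hit [D]
8: W B1 → L1 hit [D]
9: W B1 → L1 hit [D]
10: W B0 → L0 miss wb→B3 [D]
11: R B0 → L0 hit [D]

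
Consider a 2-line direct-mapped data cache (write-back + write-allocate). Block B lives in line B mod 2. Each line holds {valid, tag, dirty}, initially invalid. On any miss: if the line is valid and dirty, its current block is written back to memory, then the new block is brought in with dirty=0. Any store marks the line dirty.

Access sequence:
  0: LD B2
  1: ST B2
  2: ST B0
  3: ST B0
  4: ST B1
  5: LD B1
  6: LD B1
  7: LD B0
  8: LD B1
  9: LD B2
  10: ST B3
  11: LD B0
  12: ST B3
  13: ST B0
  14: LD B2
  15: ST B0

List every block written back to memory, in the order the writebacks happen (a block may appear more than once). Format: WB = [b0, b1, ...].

WB = [2, 0, 1, 0]

0: R B2 → L0 miss [-]
1: W B2 → L0 hit [D]
2: W B0 → L0 miss wb→B2 [D]
3: W B0 → L0 hit [D]
4: W B1 → L1 miss [D]
5: R B1 → L1 hit [D]
6: R B1 → L1 hit [D]
7: R B0 → L0 hit [D]
8: R B1 → L1 hit [D]
9: R B2 → L0 miss wb→B0 [-]
10: W B3 → L1 miss wb→B1 [D]
11: R B0 → L0 miss [-]
12: W B3 → L1 hit [D]
13: W B0 → L0 hit [D]
14: R B2 → L0 miss wb→B0 [-]
15: W B0 → L0 miss [D]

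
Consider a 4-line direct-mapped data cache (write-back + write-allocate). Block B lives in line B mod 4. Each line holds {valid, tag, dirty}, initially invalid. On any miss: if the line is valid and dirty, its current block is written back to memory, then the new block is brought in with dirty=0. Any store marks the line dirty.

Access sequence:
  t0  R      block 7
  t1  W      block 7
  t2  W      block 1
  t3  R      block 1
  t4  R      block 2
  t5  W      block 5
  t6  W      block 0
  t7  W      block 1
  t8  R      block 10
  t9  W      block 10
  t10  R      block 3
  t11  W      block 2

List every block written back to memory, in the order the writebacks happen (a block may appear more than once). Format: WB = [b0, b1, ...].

WB = [1, 5, 7, 10]

0: R B7 → L3 miss [-]
1: W B7 → L3 hit [D]
2: W B1 → L1 miss [D]
3: R B1 → L1 hit [D]
4: R B2 → L2 miss [-]
5: W B5 → L1 miss wb→B1 [D]
6: W B0 → L0 miss [D]
7: W B1 → L1 miss wb→B5 [D]
8: R B10 → L2 miss [-]
9: W B10 → L2 hit [D]
10: R B3 → L3 miss wb→B7 [-]
11: W B2 → L2 miss wb→B10 [D]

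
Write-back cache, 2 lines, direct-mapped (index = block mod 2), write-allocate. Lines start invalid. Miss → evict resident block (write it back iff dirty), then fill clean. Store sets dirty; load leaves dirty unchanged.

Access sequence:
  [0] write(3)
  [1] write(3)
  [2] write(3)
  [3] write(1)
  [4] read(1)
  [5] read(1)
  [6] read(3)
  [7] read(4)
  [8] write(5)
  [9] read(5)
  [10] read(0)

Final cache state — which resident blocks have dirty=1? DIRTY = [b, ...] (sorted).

DIRTY = [5]

0: W B3 -> L1 miss  d=D]
1: W B3 -> L1 hit  d=D]
2: W B3 -> L1 hit  d=D]
3: W B1 -> L1 miss wb->B3  d=D]
4: R B1 -> L1 hit  d=D]
5: R B1 -> L1 hit  d=D]
6: R B3 -> L1 miss wb->B1  d=-]
7: R B4 -> L0 miss  d=-]
8: W B5 -> L1 miss  d=D]
9: R B5 -> L1 hit  d=D]
10: R B0 -> L0 miss  d=-]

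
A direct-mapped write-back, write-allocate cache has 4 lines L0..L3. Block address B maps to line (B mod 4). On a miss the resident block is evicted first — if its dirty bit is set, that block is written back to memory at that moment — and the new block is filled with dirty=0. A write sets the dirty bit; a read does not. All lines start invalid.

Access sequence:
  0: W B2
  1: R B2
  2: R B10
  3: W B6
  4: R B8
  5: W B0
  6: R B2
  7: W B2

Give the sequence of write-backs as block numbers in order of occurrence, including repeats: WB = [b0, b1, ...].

0: W B2 -> L2 miss  d=D]
1: R B2 -> L2 hit  d=D]
2: R B10 -> L2 miss wb->B2  d=-]
3: W B6 -> L2 miss  d=D]
4: R B8 -> L0 miss  d=-]
5: W B0 -> L0 miss  d=D]
6: R B2 -> L2 miss wb->B6  d=-]
7: W B2 -> L2 hit  d=D]

WB = [2, 6]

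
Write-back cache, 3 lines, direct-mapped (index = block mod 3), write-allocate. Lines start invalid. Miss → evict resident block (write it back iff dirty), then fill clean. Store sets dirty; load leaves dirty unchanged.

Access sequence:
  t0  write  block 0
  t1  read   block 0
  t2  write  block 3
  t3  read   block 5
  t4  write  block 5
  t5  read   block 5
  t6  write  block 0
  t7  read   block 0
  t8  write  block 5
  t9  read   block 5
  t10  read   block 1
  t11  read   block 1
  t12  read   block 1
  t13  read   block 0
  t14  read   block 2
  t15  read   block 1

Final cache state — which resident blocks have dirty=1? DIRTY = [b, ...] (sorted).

0: W B0 → L0 miss [D]
1: R B0 → L0 hit [D]
2: W B3 → L0 miss wb→B0 [D]
3: R B5 → L2 miss [-]
4: W B5 → L2 hit [D]
5: R B5 → L2 hit [D]
6: W B0 → L0 miss wb→B3 [D]
7: R B0 → L0 hit [D]
8: W B5 → L2 hit [D]
9: R B5 → L2 hit [D]
10: R B1 → L1 miss [-]
11: R B1 → L1 hit [-]
12: R B1 → L1 hit [-]
13: R B0 → L0 hit [D]
14: R B2 → L2 miss wb→B5 [-]
15: R B1 → L1 hit [-]

DIRTY = [0]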